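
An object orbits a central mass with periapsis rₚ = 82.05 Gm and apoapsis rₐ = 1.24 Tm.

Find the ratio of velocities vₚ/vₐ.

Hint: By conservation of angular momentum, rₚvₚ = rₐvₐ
rₚ = 82.05 Gm = 8.205 × 10^10 m
rₐ = 1.24 Tm = 1.24 × 10^12 m
rₚvₚ = rₐvₐ  ⇒  vₚ/vₐ = rₐ/rₚ
vₚ/vₐ = (1.24 × 10^12) / (8.205 × 10^10) = 15.1127

Final answer: vₚ/vₐ = 15.11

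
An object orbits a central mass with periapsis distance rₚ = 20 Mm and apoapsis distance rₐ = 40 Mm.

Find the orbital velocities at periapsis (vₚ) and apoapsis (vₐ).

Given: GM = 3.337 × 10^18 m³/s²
rₚ = 20 Mm = 2 × 10^7 m
rₐ = 40 Mm = 4 × 10^7 m
GM = 3.337 × 10^18 m³/s²
a = (rₚ + rₐ)/2 = 3 × 10^7 m
Vis-viva: v² = GM (2/r − 1/a)
vₚ² = 3.337 × 10^18 × (1 × 10^-7 − 3.33333 × 10^-8) = 2.22467 × 10^11 m²/s²
vₚ = 471664 m/s ≈ 471.7 km/s
vₐ² = 3.337 × 10^18 × (5 × 10^-8 − 3.33333 × 10^-8) = 5.56167 × 10^10 m²/s²
vₐ = 235832 m/s ≈ 235.8 km/s

Final answer: vₚ = 471.7 km/s, vₐ = 235.8 km/s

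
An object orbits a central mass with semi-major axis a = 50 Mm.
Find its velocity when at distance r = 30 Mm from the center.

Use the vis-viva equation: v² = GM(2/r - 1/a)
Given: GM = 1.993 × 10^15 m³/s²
a = 50 Mm = 5 × 10^7 m
r = 30 Mm = 3 × 10^7 m
GM = 1.993 × 10^15 m³/s²
2/r − 1/a = 6.66667 × 10^-8 − 2 × 10^-8 = 4.66667 × 10^-8 m⁻¹
v² = GM (2/r − 1/a) = 9.30067 × 10^7 m²/s²
v = 9644 m/s ≈ 9.644 km/s

Final answer: 9.644 km/s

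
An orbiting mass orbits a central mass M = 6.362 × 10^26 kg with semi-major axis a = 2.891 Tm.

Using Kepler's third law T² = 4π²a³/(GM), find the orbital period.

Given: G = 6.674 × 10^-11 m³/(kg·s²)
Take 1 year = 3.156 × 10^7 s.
M = 6.362 × 10^26 kg
GM = G × M = 6.674 × 10^-11 × 6.362 × 10^26 = 4.246 × 10^16 m³/s²
a = 2.891 Tm = 2.891 × 10^12 m
a³ = 2.41626 × 10^37 m³
T = 2π √(a³/GM) = 2π √((2.41626 × 10^37) / (4.246 × 10^16)) = 2π × 2.38552 × 10^10 s
T = 1.49886 × 10^11 s ≈ 4749 years

Final answer: 4749 years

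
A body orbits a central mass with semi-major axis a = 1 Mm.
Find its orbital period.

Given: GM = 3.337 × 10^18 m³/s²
a = 1 Mm = 1 × 10^6 m
GM = 3.337 × 10^18 m³/s²
a³ = 1 × 10^18 m³
T = 2π √(a³/GM) = 2π √((1 × 10^18) / (3.337 × 10^18)) = 2π × 0.547422 s
T = 3.43955 s ≈ 3.44 seconds

Final answer: 3.44 seconds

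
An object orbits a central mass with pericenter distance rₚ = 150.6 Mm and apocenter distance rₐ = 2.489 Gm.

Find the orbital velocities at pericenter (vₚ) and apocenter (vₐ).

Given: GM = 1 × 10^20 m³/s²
rₚ = 150.6 Mm = 1.506 × 10^8 m
rₐ = 2.489 Gm = 2.489 × 10^9 m
GM = 1 × 10^20 m³/s²
a = (rₚ + rₐ)/2 = 1.3198 × 10^9 m
Vis-viva: v² = GM (2/r − 1/a)
vₚ² = 1 × 10^20 × (1.32802 × 10^-8 − 7.57691 × 10^-10) = 1.25225 × 10^12 m²/s²
vₚ = 1.11904 × 10^6 m/s ≈ 1119 km/s
vₐ² = 1 × 10^20 × (8.03536 × 10^-10 − 7.57691 × 10^-10) = 4.5845 × 10^9 m²/s²
vₐ = 67708.9 m/s ≈ 67.71 km/s

Final answer: vₚ = 1119 km/s, vₐ = 67.71 km/s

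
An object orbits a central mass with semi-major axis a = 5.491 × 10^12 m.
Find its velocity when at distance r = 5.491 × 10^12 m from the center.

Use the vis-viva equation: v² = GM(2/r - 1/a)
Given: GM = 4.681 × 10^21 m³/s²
a = 5.491 × 10^12 m
r = 5.491 × 10^12 m
GM = 4.681 × 10^21 m³/s²
2/r − 1/a = 3.64232 × 10^-13 − 1.82116 × 10^-13 = 1.82116 × 10^-13 m⁻¹
v² = GM (2/r − 1/a) = 8.52486 × 10^8 m²/s²
v = 29197.4 m/s ≈ 29.2 km/s

Final answer: 29.2 km/s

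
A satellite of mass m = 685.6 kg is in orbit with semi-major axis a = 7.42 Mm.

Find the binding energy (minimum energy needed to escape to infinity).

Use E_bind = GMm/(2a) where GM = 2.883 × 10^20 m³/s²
a = 7.42 Mm = 7.42 × 10^6 m
GM = 2.883 × 10^20 m³/s²
m = 685.6 kg
GMm = 2.883 × 10^20 × 685.6 = 1.97658 × 10^23 m³·kg/s²
2a = 1.484 × 10^7 m
E_bind = GMm/(2a) = 1.33193 × 10^16 J ≈ 13.32 PJ

Final answer: 13.32 PJ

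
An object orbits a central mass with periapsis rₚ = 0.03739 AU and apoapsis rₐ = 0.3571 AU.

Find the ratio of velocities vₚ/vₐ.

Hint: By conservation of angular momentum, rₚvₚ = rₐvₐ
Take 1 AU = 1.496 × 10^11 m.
rₚ = 0.03739 AU = 5.59354 × 10^9 m
rₐ = 0.3571 AU = 5.34222 × 10^10 m
rₚvₚ = rₐvₐ  ⇒  vₚ/vₐ = rₐ/rₚ
vₚ/vₐ = (5.34222 × 10^10) / (5.59354 × 10^9) = 9.55068

Final answer: vₚ/vₐ = 9.551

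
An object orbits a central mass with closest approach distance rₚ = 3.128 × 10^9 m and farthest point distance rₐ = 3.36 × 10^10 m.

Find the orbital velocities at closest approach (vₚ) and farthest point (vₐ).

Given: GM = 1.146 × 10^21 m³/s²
rₚ = 3.128 × 10^9 m
rₐ = 3.36 × 10^10 m
GM = 1.146 × 10^21 m³/s²
a = (rₚ + rₐ)/2 = 1.8364 × 10^10 m
Vis-viva: v² = GM (2/r − 1/a)
vₚ² = 1.146 × 10^21 × (6.39386 × 10^-10 − 5.44544 × 10^-11) = 6.70332 × 10^11 m²/s²
vₚ = 818738 m/s ≈ 818.7 km/s
vₐ² = 1.146 × 10^21 × (5.95238 × 10^-11 − 5.44544 × 10^-11) = 5.80958 × 10^9 m²/s²
vₐ = 76220.6 m/s ≈ 76.22 km/s

Final answer: vₚ = 818.7 km/s, vₐ = 76.22 km/s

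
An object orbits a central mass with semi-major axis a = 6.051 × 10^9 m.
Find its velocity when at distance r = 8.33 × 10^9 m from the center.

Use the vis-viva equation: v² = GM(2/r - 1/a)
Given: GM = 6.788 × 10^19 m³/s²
a = 6.051 × 10^9 m
r = 8.33 × 10^9 m
GM = 6.788 × 10^19 m³/s²
2/r − 1/a = 2.40096 × 10^-10 − 1.65262 × 10^-10 = 7.48341 × 10^-11 m⁻¹
v² = GM (2/r − 1/a) = 5.07974 × 10^9 m²/s²
v = 71272.3 m/s ≈ 71.27 km/s

Final answer: 71.27 km/s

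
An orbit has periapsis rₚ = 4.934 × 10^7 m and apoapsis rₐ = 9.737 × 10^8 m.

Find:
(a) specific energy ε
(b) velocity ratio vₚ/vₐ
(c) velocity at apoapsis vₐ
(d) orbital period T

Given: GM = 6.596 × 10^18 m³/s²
rₚ = 4.934 × 10^7 m
rₐ = 9.737 × 10^8 m
GM = 6.596 × 10^18 m³/s²
a = (rₚ + rₐ)/2 = 5.1152 × 10^8 m
e = (rₐ − rₚ)/(rₐ + rₚ) = (9.2436 × 10^8) / (1.02304 × 10^9) = 0.903542
(a) 2a = 1.02304 × 10^9 m;  ε = −GM/(2a) = -6.44745 × 10^9 J/kg ≈ -6.447 GJ/kg
(b) vₚ/vₐ = rₐ/rₚ (angular momentum) = (9.737 × 10^8) / (4.934 × 10^7) = 19.7345 ≈ 19.73
(c) vₐ² = GM (2/rₐ − 1/a) = 6.596 × 10^18 × (2.05402 × 10^-9 − 1.95496 × 10^-9) = 6.53419 × 10^8 m²/s²;  vₐ = 25562.1 m/s ≈ 25.56 km/s
(d) a³ = 1.33841 × 10^26 m³;  T = 2π √(a³/GM) = 2π × 4504.57 s = 28303.1 s ≈ 7.862 hours

Final answer:
(a) specific energy ε = -6.447 GJ/kg
(b) velocity ratio vₚ/vₐ = 19.73
(c) velocity at apoapsis vₐ = 25.56 km/s
(d) orbital period T = 7.862 hours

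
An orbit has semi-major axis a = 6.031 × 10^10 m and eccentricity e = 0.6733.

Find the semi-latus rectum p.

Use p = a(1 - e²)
a = 6.031 × 10^10 m
e = 0.6733,  e² = 0.453333,  1 − e² = 0.546667
p = a(1 − e²) = 6.031 × 10^10 m × 0.546667 = 3.29695 × 10^10 m ≈ 3.297 × 10^10 m

Final answer: p = 3.297 × 10^10 m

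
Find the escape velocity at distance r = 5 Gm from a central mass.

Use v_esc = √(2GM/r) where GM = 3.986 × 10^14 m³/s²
r = 5 Gm = 5 × 10^9 m
GM = 3.986 × 10^14 m³/s²
2GM/r = 2 × (3.986 × 10^14) / (5 × 10^9) = 159440 m²/s²
v_esc = √(2GM/r) = 399.299 m/s ≈ 399.3 m/s

Final answer: 399.3 m/s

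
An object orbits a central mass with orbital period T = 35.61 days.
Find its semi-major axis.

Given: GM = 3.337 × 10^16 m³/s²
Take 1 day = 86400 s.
T = 35.61 days = 3.0767 × 10^6 s
GM = 3.337 × 10^16 m³/s²
Kepler's third law: a³ = GM T² / (4π²)
T² = 9.46611 × 10^12 s²
a³ = (3.337 × 10^16) × (9.46611 × 10^12) / (4π²) = 8.00144 × 10^27 m³
a = (a³)^(1/3) = 2.00012 × 10^9 m ≈ 2 Gm

Final answer: 2 Gm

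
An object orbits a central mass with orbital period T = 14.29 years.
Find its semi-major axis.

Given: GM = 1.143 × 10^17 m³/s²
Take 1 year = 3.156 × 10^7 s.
T = 14.29 years = 4.50992 × 10^8 s
GM = 1.143 × 10^17 m³/s²
Kepler's third law: a³ = GM T² / (4π²)
T² = 2.03394 × 10^17 s²
a³ = (1.143 × 10^17) × (2.03394 × 10^17) / (4π²) = 5.88877 × 10^32 m³
a = (a³)^(1/3) = 8.38188 × 10^10 m ≈ 83.82 Gm

Final answer: 83.82 Gm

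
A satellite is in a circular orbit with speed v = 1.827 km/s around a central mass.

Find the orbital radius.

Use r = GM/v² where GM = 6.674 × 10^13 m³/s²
v = 1.827 km/s = 1827 m/s
GM = 6.674 × 10^13 m³/s²
v² = 3.33793 × 10^6 m²/s²
r = GM/v² = (6.674 × 10^13) / (3.33793 × 10^6) = 1.99944 × 10^7 m ≈ 19.99 Mm

Final answer: 19.99 Mm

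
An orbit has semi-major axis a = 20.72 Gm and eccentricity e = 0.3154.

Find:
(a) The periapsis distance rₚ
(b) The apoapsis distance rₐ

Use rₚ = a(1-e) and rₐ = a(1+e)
a = 20.72 Gm = 2.072 × 10^10 m
e = 0.3154:  1 − e = 0.6846,  1 + e = 1.3154
(a) rₚ = a(1 − e) = 2.072 × 10^10 m × 0.6846 = 1.41849 × 10^10 m ≈ 14.18 Gm
(b) rₐ = a(1 + e) = 2.072 × 10^10 m × 1.3154 = 2.72551 × 10^10 m ≈ 27.26 Gm

Final answer:
(a) rₚ = 14.18 Gm
(b) rₐ = 27.26 Gm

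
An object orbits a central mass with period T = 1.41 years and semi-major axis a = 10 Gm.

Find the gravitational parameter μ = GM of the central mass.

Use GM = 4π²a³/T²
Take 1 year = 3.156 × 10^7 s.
T = 1.41 years = 4.44996 × 10^7 s
a = 10 Gm = 1 × 10^10 m
a³ = 1 × 10^30 m³
T² = 1.98021 × 10^15 s²
GM = 4π² × (1 × 10^30) / (1.98021 × 10^15) = 1.99364 × 10^16 m³/s²
GM ≈ 1.994 × 10^16 m³/s²

Final answer: GM = 1.994 × 10^16 m³/s²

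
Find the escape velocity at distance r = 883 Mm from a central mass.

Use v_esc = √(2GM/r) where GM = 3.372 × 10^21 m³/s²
r = 883 Mm = 8.83 × 10^8 m
GM = 3.372 × 10^21 m³/s²
2GM/r = 2 × (3.372 × 10^21) / (8.83 × 10^8) = 7.6376 × 10^12 m²/s²
v_esc = √(2GM/r) = 2.76362 × 10^6 m/s ≈ 2764 km/s

Final answer: 2764 km/s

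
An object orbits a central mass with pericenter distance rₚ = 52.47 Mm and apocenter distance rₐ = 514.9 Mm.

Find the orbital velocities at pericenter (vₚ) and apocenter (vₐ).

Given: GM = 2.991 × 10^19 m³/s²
rₚ = 52.47 Mm = 5.247 × 10^7 m
rₐ = 514.9 Mm = 5.149 × 10^8 m
GM = 2.991 × 10^19 m³/s²
a = (rₚ + rₐ)/2 = 2.83685 × 10^8 m
Vis-viva: v² = GM (2/r − 1/a)
vₚ² = 2.991 × 10^19 × (3.8117 × 10^-8 − 3.52504 × 10^-9) = 1.03465 × 10^12 m²/s²
vₚ = 1.01718 × 10^6 m/s ≈ 1017 km/s
vₐ² = 2.991 × 10^19 × (3.88425 × 10^-9 − 3.52504 × 10^-9) = 1.07441 × 10^10 m²/s²
vₐ = 103654 m/s ≈ 103.7 km/s

Final answer: vₚ = 1017 km/s, vₐ = 103.7 km/s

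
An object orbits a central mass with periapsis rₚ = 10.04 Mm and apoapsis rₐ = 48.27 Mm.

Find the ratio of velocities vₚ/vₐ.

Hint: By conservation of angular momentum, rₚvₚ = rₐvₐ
rₚ = 10.04 Mm = 1.004 × 10^7 m
rₐ = 48.27 Mm = 4.827 × 10^7 m
rₚvₚ = rₐvₐ  ⇒  vₚ/vₐ = rₐ/rₚ
vₚ/vₐ = (4.827 × 10^7) / (1.004 × 10^7) = 4.80777

Final answer: vₚ/vₐ = 4.808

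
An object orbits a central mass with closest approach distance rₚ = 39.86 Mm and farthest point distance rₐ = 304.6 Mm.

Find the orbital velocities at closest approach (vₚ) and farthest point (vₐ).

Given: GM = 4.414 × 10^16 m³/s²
rₚ = 39.86 Mm = 3.986 × 10^7 m
rₐ = 304.6 Mm = 3.046 × 10^8 m
GM = 4.414 × 10^16 m³/s²
a = (rₚ + rₐ)/2 = 1.7223 × 10^8 m
Vis-viva: v² = GM (2/r − 1/a)
vₚ² = 4.414 × 10^16 × (5.01756 × 10^-8 − 5.80619 × 10^-9) = 1.95847 × 10^9 m²/s²
vₚ = 44254.6 m/s ≈ 44.25 km/s
vₐ² = 4.414 × 10^16 × (6.56599 × 10^-9 − 5.80619 × 10^-9) = 3.35375 × 10^7 m²/s²
vₐ = 5791.16 m/s ≈ 5.791 km/s

Final answer: vₚ = 44.25 km/s, vₐ = 5.791 km/s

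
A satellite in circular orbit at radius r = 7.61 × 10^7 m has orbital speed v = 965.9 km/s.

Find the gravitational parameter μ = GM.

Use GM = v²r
r = 7.61 × 10^7 m
v = 965.9 km/s = 965900 m/s
v² = 9.32963 × 10^11 m²/s²
GM = v²r = 9.32963 × 10^11 × 7.61 × 10^7 = 7.09985 × 10^19 m³/s²
GM ≈ 7.1 × 10^19 m³/s²

Final answer: GM = 7.1 × 10^19 m³/s²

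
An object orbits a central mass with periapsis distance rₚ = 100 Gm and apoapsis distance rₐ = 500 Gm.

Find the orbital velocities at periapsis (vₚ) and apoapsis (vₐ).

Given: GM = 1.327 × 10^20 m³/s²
rₚ = 100 Gm = 1 × 10^11 m
rₐ = 500 Gm = 5 × 10^11 m
GM = 1.327 × 10^20 m³/s²
a = (rₚ + rₐ)/2 = 3 × 10^11 m
Vis-viva: v² = GM (2/r − 1/a)
vₚ² = 1.327 × 10^20 × (2 × 10^-11 − 3.33333 × 10^-12) = 2.21167 × 10^9 m²/s²
vₚ = 47028.4 m/s ≈ 47.03 km/s
vₐ² = 1.327 × 10^20 × (4 × 10^-12 − 3.33333 × 10^-12) = 8.84667 × 10^7 m²/s²
vₐ = 9405.67 m/s ≈ 9.406 km/s

Final answer: vₚ = 47.03 km/s, vₐ = 9.406 km/s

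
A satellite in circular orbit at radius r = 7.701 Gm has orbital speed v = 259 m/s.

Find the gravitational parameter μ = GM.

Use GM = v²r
r = 7.701 Gm = 7.701 × 10^9 m
v = 259 m/s
v² = 67081 m²/s²
GM = v²r = 67081 × 7.701 × 10^9 = 5.16591 × 10^14 m³/s²
GM ≈ 5.166 × 10^14 m³/s²

Final answer: GM = 5.166 × 10^14 m³/s²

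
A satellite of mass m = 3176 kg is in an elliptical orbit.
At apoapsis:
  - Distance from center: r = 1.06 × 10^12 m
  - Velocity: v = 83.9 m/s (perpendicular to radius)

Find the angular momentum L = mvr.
r = 1.06 × 10^12 m
v = 83.9 m/s
vr = 83.9 × 1.06 × 10^12 = 8.8934 × 10^13 m²/s
L = m × vr = 3176 × 8.8934 × 10^13 = 2.82454 × 10^17 kg·m²/s ≈ 2.825 × 10^17 kg·m²/s

Final answer: L = 2.825 × 10^17 kg·m²/s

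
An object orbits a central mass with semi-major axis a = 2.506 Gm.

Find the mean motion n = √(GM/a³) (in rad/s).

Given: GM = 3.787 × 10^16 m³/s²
a = 2.506 Gm = 2.506 × 10^9 m
GM = 3.787 × 10^16 m³/s²
a³ = 1.57378 × 10^28 m³
GM/a³ = (3.787 × 10^16) / (1.57378 × 10^28) = 2.40631 × 10^-12 s⁻²
n = √(GM/a³) = 1.55123 × 10^-6 rad/s ≈ 1.551 × 10^-6 rad/s

Final answer: n = 1.551 × 10^-6 rad/s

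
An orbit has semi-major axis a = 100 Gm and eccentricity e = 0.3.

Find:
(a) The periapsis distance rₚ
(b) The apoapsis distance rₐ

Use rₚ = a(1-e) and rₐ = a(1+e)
a = 100 Gm = 1 × 10^11 m
e = 0.3:  1 − e = 0.7,  1 + e = 1.3
(a) rₚ = a(1 − e) = 1 × 10^11 m × 0.7 = 7 × 10^10 m ≈ 70 Gm
(b) rₐ = a(1 + e) = 1 × 10^11 m × 1.3 = 1.3 × 10^11 m ≈ 130 Gm

Final answer:
(a) rₚ = 70 Gm
(b) rₐ = 130 Gm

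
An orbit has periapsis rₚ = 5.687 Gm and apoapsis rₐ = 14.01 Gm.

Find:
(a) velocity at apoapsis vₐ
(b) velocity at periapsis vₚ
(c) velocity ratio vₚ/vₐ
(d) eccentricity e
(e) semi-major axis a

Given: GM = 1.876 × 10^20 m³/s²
rₚ = 5.687 Gm = 5.687 × 10^9 m
rₐ = 14.01 Gm = 1.401 × 10^10 m
GM = 1.876 × 10^20 m³/s²
a = (rₚ + rₐ)/2 = 9.8485 × 10^9 m
e = (rₐ − rₚ)/(rₐ + rₚ) = (8.323 × 10^9) / (1.9697 × 10^10) = 0.422552
(a) vₐ² = GM (2/rₐ − 1/a) = 1.876 × 10^20 × (1.42755 × 10^-10 − 1.01538 × 10^-10) = 7.73228 × 10^9 m²/s²;  vₐ = 87933.4 m/s ≈ 87.93 km/s
(b) vₚ² = GM (2/rₚ − 1/a) = 1.876 × 10^20 × (3.51679 × 10^-10 − 1.01538 × 10^-10) = 4.69264 × 10^10 m²/s²;  vₚ = 216625 m/s ≈ 216.6 km/s
(c) vₚ/vₐ = rₐ/rₚ (angular momentum) = (1.401 × 10^10) / (5.687 × 10^9) = 2.46351 ≈ 2.464
(d) e = 0.422552 ≈ 0.4226
(e) a = 9.8485 × 10^9 m ≈ 9.848 Gm

Final answer:
(a) velocity at apoapsis vₐ = 87.93 km/s
(b) velocity at periapsis vₚ = 216.6 km/s
(c) velocity ratio vₚ/vₐ = 2.464
(d) eccentricity e = 0.4226
(e) semi-major axis a = 9.848 Gm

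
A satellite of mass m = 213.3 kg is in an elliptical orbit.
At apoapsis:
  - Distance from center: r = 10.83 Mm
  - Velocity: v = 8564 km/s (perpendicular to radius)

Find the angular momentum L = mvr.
r = 10.83 Mm = 1.083 × 10^7 m
v = 8564 km/s = 8.564 × 10^6 m/s
vr = 8.564 × 10^6 × 1.083 × 10^7 = 9.27481 × 10^13 m²/s
L = m × vr = 213.3 × 9.27481 × 10^13 = 1.97832 × 10^16 kg·m²/s ≈ 1.978 × 10^16 kg·m²/s

Final answer: L = 1.978 × 10^16 kg·m²/s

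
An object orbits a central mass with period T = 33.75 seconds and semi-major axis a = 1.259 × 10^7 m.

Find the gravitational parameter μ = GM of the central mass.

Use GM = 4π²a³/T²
T = 33.75 seconds
a = 1.259 × 10^7 m
a³ = 1.99562 × 10^21 m³
T² = 1139.06 s²
GM = 4π² × (1.99562 × 10^21) / 1139.06 = 6.91655 × 10^19 m³/s²
GM ≈ 6.917 × 10^19 m³/s²

Final answer: GM = 6.917 × 10^19 m³/s²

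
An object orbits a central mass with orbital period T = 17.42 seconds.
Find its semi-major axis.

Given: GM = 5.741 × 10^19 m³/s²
T = 17.42 seconds
GM = 5.741 × 10^19 m³/s²
Kepler's third law: a³ = GM T² / (4π²)
T² = 303.456 s²
a³ = (5.741 × 10^19) × 303.456 / (4π²) = 4.4129 × 10^20 m³
a = (a³)^(1/3) = 7.61333 × 10^6 m ≈ 7.613 Mm

Final answer: 7.613 Mm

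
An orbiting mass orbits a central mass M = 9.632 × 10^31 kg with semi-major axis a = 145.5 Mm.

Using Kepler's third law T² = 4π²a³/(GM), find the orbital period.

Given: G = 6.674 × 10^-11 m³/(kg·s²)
M = 9.632 × 10^31 kg
GM = G × M = 6.674 × 10^-11 × 9.632 × 10^31 = 6.4284 × 10^21 m³/s²
a = 145.5 Mm = 1.455 × 10^8 m
a³ = 3.08027 × 10^24 m³
T = 2π √(a³/GM) = 2π √((3.08027 × 10^24) / (6.4284 × 10^21)) = 2π × 21.8899 s
T = 137.538 s ≈ 2.292 minutes

Final answer: 2.292 minutes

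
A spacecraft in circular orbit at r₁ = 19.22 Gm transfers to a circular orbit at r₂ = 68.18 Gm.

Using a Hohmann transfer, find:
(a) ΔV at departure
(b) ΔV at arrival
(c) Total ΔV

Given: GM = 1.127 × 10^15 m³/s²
r₁ = 19.22 Gm = 1.922 × 10^10 m
r₂ = 68.18 Gm = 6.818 × 10^10 m
GM = 1.127 × 10^15 m³/s²
Transfer ellipse: a_t = (r₁ + r₂)/2 = 4.37 × 10^10 m
Circular speed at r₁: v₁ = √(GM/r₁) = 242.15 m/s
Transfer speed at r₁ (periapsis): v₁ₜ = √(GM(2/r₁ − 1/a_t)) = 302.464 m/s
(a) ΔV₁ = v₁ₜ − v₁ = 60.3131 m/s ≈ 60.31 m/s
Circular speed at r₂: v₂ = √(GM/r₂) = 128.568 m/s
Transfer speed at r₂ (apoapsis): v₂ₜ = √(GM(2/r₂ − 1/a_t)) = 85.2647 m/s
(b) ΔV₂ = v₂ − v₂ₜ = 43.3034 m/s ≈ 43.3 m/s
(c) ΔV_total = ΔV₁ + ΔV₂ = 103.617 m/s ≈ 103.6 m/s

Final answer:
(a) ΔV₁ = 60.31 m/s
(b) ΔV₂ = 43.3 m/s
(c) ΔV_total = 103.6 m/s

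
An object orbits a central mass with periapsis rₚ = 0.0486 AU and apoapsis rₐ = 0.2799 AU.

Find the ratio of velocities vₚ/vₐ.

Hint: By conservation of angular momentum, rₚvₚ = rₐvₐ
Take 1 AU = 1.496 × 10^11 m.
rₚ = 0.0486 AU = 7.27056 × 10^9 m
rₐ = 0.2799 AU = 4.1873 × 10^10 m
rₚvₚ = rₐvₐ  ⇒  vₚ/vₐ = rₐ/rₚ
vₚ/vₐ = (4.1873 × 10^10) / (7.27056 × 10^9) = 5.75926

Final answer: vₚ/vₐ = 5.759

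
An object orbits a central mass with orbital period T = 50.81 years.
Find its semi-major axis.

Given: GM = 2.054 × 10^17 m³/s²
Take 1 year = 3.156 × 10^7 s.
T = 50.81 years = 1.60356 × 10^9 s
GM = 2.054 × 10^17 m³/s²
Kepler's third law: a³ = GM T² / (4π²)
T² = 2.57142 × 10^18 s²
a³ = (2.054 × 10^17) × (2.57142 × 10^18) / (4π²) = 1.33787 × 10^34 m³
a = (a³)^(1/3) = 2.37395 × 10^11 m ≈ 2.374 × 10^11 m

Final answer: 2.374 × 10^11 m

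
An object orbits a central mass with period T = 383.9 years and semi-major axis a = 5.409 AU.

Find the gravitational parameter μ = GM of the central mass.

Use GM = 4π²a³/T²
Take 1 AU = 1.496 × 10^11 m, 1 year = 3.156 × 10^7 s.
T = 383.9 years = 1.21159 × 10^10 s
a = 5.409 AU = 8.09186 × 10^11 m
a³ = 5.29841 × 10^35 m³
T² = 1.46795 × 10^20 s²
GM = 4π² × (5.29841 × 10^35) / (1.46795 × 10^20) = 1.42494 × 10^17 m³/s²
GM ≈ 1.425 × 10^17 m³/s²

Final answer: GM = 1.425 × 10^17 m³/s²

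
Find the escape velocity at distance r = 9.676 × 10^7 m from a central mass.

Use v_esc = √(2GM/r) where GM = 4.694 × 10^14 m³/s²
r = 9.676 × 10^7 m
GM = 4.694 × 10^14 m³/s²
2GM/r = 2 × (4.694 × 10^14) / (9.676 × 10^7) = 9.70236 × 10^6 m²/s²
v_esc = √(2GM/r) = 3114.86 m/s ≈ 3.115 km/s

Final answer: 3.115 km/s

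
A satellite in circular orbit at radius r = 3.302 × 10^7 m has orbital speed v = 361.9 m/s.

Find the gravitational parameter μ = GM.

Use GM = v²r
r = 3.302 × 10^7 m
v = 361.9 m/s
v² = 130972 m²/s²
GM = v²r = 130972 × 3.302 × 10^7 = 4.32468 × 10^12 m³/s²
GM ≈ 4.325 × 10^12 m³/s²

Final answer: GM = 4.325 × 10^12 m³/s²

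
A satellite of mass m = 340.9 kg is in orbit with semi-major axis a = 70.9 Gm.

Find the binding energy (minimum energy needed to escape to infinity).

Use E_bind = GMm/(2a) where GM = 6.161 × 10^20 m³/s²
a = 70.9 Gm = 7.09 × 10^10 m
GM = 6.161 × 10^20 m³/s²
m = 340.9 kg
GMm = 6.161 × 10^20 × 340.9 = 2.10028 × 10^23 m³·kg/s²
2a = 1.418 × 10^11 m
E_bind = GMm/(2a) = 1.48116 × 10^12 J ≈ 1.481 TJ

Final answer: 1.481 TJ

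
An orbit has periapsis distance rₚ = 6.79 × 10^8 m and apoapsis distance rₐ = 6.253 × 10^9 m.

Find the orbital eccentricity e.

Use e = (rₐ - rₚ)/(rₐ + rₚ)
rₚ = 6.79 × 10^8 m
rₐ = 6.253 × 10^9 m
rₐ − rₚ = 5.574 × 10^9 m
rₐ + rₚ = 6.932 × 10^9 m
e = (rₐ − rₚ)/(rₐ + rₚ) = 0.804097

Final answer: e = 0.8041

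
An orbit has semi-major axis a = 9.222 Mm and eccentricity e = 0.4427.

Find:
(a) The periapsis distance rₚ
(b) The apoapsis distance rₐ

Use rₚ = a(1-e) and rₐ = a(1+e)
a = 9.222 Mm = 9.222 × 10^6 m
e = 0.4427:  1 − e = 0.5573,  1 + e = 1.4427
(a) rₚ = a(1 − e) = 9.222 × 10^6 m × 0.5573 = 5.13942 × 10^6 m ≈ 5.139 Mm
(b) rₐ = a(1 + e) = 9.222 × 10^6 m × 1.4427 = 1.33046 × 10^7 m ≈ 13.3 Mm

Final answer:
(a) rₚ = 5.139 Mm
(b) rₐ = 13.3 Mm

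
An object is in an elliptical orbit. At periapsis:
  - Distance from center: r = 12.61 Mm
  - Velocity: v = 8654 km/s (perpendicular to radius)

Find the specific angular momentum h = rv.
r = 12.61 Mm = 1.261 × 10^7 m
v = 8654 km/s = 8.654 × 10^6 m/s
h = rv = 1.261 × 10^7 × 8.654 × 10^6 = 1.09127 × 10^14 m²/s ≈ 1.091 × 10^14 m²/s

Final answer: h = 1.091 × 10^14 m²/s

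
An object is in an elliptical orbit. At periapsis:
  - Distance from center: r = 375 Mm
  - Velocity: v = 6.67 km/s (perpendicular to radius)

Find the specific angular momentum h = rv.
r = 375 Mm = 3.75 × 10^8 m
v = 6.67 km/s = 6670 m/s
h = rv = 3.75 × 10^8 × 6670 = 2.50125 × 10^12 m²/s ≈ 2.501 × 10^12 m²/s

Final answer: h = 2.501 × 10^12 m²/s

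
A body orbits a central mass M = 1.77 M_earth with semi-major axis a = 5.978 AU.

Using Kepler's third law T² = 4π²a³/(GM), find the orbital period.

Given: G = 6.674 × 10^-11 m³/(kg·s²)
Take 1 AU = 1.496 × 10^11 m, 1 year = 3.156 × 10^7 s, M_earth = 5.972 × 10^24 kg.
M = 1.77 M_earth = 1.05704 × 10^25 kg
GM = G × M = 6.674 × 10^-11 × 1.05704 × 10^25 = 7.05471 × 10^14 m³/s²
a = 5.978 AU = 8.94309 × 10^11 m
a³ = 7.15258 × 10^35 m³
T = 2π √(a³/GM) = 2π √((7.15258 × 10^35) / (7.05471 × 10^14)) = 2π × 3.18414 × 10^10 s
T = 2.00065 × 10^11 s ≈ 6339 years

Final answer: 6339 years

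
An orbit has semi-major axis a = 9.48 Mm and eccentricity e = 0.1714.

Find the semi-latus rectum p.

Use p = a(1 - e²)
a = 9.48 Mm = 9.48 × 10^6 m
e = 0.1714,  e² = 0.029378,  1 − e² = 0.970622
p = a(1 − e²) = 9.48 × 10^6 m × 0.970622 = 9.2015 × 10^6 m ≈ 9.201 Mm

Final answer: p = 9.201 Mm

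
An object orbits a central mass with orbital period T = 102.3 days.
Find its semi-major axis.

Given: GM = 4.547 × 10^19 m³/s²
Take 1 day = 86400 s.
T = 102.3 days = 8.83872 × 10^6 s
GM = 4.547 × 10^19 m³/s²
Kepler's third law: a³ = GM T² / (4π²)
T² = 7.8123 × 10^13 s²
a³ = (4.547 × 10^19) × (7.8123 × 10^13) / (4π²) = 8.99796 × 10^31 m³
a = (a³)^(1/3) = 4.48107 × 10^10 m ≈ 44.81 Gm

Final answer: 44.81 Gm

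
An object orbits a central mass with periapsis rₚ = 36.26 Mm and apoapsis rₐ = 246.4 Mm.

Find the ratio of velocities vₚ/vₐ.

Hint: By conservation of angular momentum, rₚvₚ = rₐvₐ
rₚ = 36.26 Mm = 3.626 × 10^7 m
rₐ = 246.4 Mm = 2.464 × 10^8 m
rₚvₚ = rₐvₐ  ⇒  vₚ/vₐ = rₐ/rₚ
vₚ/vₐ = (2.464 × 10^8) / (3.626 × 10^7) = 6.79537

Final answer: vₚ/vₐ = 6.795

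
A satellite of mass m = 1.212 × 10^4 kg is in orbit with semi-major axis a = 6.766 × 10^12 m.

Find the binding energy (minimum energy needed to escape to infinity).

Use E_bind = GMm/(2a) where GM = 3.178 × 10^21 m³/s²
a = 6.766 × 10^12 m
GM = 3.178 × 10^21 m³/s²
m = 1.212 × 10^4 kg
GMm = 3.178 × 10^21 × 12120 = 3.85174 × 10^25 m³·kg/s²
2a = 1.3532 × 10^13 m
E_bind = GMm/(2a) = 2.84639 × 10^12 J ≈ 2.846 TJ

Final answer: 2.846 TJ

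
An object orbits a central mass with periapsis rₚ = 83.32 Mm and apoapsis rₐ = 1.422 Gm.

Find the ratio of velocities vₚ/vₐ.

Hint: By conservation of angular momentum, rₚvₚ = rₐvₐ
rₚ = 83.32 Mm = 8.332 × 10^7 m
rₐ = 1.422 Gm = 1.422 × 10^9 m
rₚvₚ = rₐvₐ  ⇒  vₚ/vₐ = rₐ/rₚ
vₚ/vₐ = (1.422 × 10^9) / (8.332 × 10^7) = 17.0667

Final answer: vₚ/vₐ = 17.07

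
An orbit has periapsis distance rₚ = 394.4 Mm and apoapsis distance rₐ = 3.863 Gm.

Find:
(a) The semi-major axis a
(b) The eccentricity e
rₚ = 394.4 Mm = 3.944 × 10^8 m
rₐ = 3.863 Gm = 3.863 × 10^9 m
(a) a = (rₚ + rₐ)/2 = 2.1287 × 10^9 m ≈ 2.129 Gm
(b) e = (rₐ − rₚ)/(rₐ + rₚ) = (3.4686 × 10^9) / (4.2574 × 10^9) = 0.814723

Final answer:
(a) a = 2.129 Gm
(b) e = 0.8147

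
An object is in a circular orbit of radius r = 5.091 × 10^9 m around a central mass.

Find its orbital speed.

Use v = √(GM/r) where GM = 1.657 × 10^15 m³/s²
r = 5.091 × 10^9 m
GM = 1.657 × 10^15 m³/s²
GM/r = (1.657 × 10^15) / (5.091 × 10^9) = 325476 m²/s²
v = √(GM/r) = 570.505 m/s ≈ 570.5 m/s

Final answer: 570.5 m/s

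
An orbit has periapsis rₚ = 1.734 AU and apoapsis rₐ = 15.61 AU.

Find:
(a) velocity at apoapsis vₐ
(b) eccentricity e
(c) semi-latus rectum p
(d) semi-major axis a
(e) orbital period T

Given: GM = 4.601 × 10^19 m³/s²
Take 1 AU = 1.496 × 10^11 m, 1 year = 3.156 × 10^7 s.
rₚ = 1.734 AU = 2.59406 × 10^11 m
rₐ = 15.61 AU = 2.33526 × 10^12 m
GM = 4.601 × 10^19 m³/s²
a = (rₚ + rₐ)/2 = 1.29733 × 10^12 m
e = (rₐ − rₚ)/(rₐ + rₚ) = (2.07585 × 10^12) / (2.59466 × 10^12) = 0.800046
(a) vₐ² = GM (2/rₐ − 1/a) = 4.601 × 10^19 × (8.56437 × 10^-13 − 7.70813 × 10^-13) = 3.93956 × 10^6 m²/s²;  vₐ = 1984.83 m/s ≈ 0.4187 AU/year
(b) e = 0.800046 ≈ 0.8
(c) 1 − e² = 0.359926;  p = a(1 − e²) = 1.29733 × 10^12 × 0.359926 = 4.66943 × 10^11 m ≈ 3.121 AU
(d) a = 1.29733 × 10^12 m ≈ 8.672 AU
(e) a³ = 2.1835 × 10^36 m³;  T = 2π √(a³/GM) = 2π × 2.17846 × 10^8 s = 1.36877 × 10^9 s ≈ 43.37 years

Final answer:
(a) velocity at apoapsis vₐ = 0.4187 AU/year
(b) eccentricity e = 0.8
(c) semi-latus rectum p = 3.121 AU
(d) semi-major axis a = 8.672 AU
(e) orbital period T = 43.37 years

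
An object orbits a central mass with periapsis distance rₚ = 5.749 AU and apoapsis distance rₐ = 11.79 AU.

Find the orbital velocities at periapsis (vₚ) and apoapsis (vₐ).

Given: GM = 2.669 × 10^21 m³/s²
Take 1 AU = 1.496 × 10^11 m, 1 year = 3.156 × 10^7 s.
rₚ = 5.749 AU = 8.6005 × 10^11 m
rₐ = 11.79 AU = 1.76378 × 10^12 m
GM = 2.669 × 10^21 m³/s²
a = (rₚ + rₐ)/2 = 1.31192 × 10^12 m
Vis-viva: v² = GM (2/r − 1/a)
vₚ² = 2.669 × 10^21 × (2.32545 × 10^-12 − 7.62243 × 10^-13) = 4.17219 × 10^9 m²/s²
vₚ = 64592.5 m/s ≈ 13.63 AU/year
vₐ² = 2.669 × 10^21 × (1.13393 × 10^-12 − 7.62243 × 10^-13) = 9.92021 × 10^8 m²/s²
vₐ = 31496.4 m/s ≈ 6.645 AU/year

Final answer: vₚ = 13.63 AU/year, vₐ = 6.645 AU/year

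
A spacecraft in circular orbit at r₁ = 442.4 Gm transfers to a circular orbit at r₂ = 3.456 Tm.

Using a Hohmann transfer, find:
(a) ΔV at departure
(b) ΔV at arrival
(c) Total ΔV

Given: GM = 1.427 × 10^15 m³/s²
r₁ = 442.4 Gm = 4.424 × 10^11 m
r₂ = 3.456 Tm = 3.456 × 10^12 m
GM = 1.427 × 10^15 m³/s²
Transfer ellipse: a_t = (r₁ + r₂)/2 = 1.9492 × 10^12 m
Circular speed at r₁: v₁ = √(GM/r₁) = 56.7943 m/s
Transfer speed at r₁ (periapsis): v₁ₜ = √(GM(2/r₁ − 1/a_t)) = 75.6246 m/s
(a) ΔV₁ = v₁ₜ − v₁ = 18.8303 m/s ≈ 18.83 m/s
Circular speed at r₂: v₂ = √(GM/r₂) = 20.3201 m/s
Transfer speed at r₂ (apoapsis): v₂ₜ = √(GM(2/r₂ − 1/a_t)) = 9.68065 m/s
(b) ΔV₂ = v₂ − v₂ₜ = 10.6394 m/s ≈ 10.64 m/s
(c) ΔV_total = ΔV₁ + ΔV₂ = 29.4698 m/s ≈ 29.47 m/s

Final answer:
(a) ΔV₁ = 18.83 m/s
(b) ΔV₂ = 10.64 m/s
(c) ΔV_total = 29.47 m/s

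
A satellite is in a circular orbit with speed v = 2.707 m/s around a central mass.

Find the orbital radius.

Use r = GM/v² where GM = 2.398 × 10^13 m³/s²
v = 2.707 m/s
GM = 2.398 × 10^13 m³/s²
v² = 7.32785 m²/s²
r = GM/v² = (2.398 × 10^13) / 7.32785 = 3.27245 × 10^12 m ≈ 3.272 × 10^12 m

Final answer: 3.272 × 10^12 m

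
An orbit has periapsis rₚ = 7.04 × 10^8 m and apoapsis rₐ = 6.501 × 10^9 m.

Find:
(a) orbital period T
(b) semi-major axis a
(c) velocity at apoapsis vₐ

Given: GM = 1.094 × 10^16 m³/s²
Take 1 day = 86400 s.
rₚ = 7.04 × 10^8 m
rₐ = 6.501 × 10^9 m
GM = 1.094 × 10^16 m³/s²
a = (rₚ + rₐ)/2 = 3.6025 × 10^9 m
e = (rₐ − rₚ)/(rₐ + rₚ) = (5.797 × 10^9) / (7.205 × 10^9) = 0.80458
(a) a³ = 4.67533 × 10^28 m³;  T = 2π √(a³/GM) = 2π × 2.06727 × 10^6 s = 1.2989 × 10^7 s ≈ 150.3 days
(b) a = 3.6025 × 10^9 m ≈ 3.603 × 10^9 m
(c) vₐ² = GM (2/rₐ − 1/a) = 1.094 × 10^16 × (3.07645 × 10^-10 − 2.77585 × 10^-10) = 328856 m²/s²;  vₐ = 573.46 m/s ≈ 573.5 m/s

Final answer:
(a) orbital period T = 150.3 days
(b) semi-major axis a = 3.603 × 10^9 m
(c) velocity at apoapsis vₐ = 573.5 m/s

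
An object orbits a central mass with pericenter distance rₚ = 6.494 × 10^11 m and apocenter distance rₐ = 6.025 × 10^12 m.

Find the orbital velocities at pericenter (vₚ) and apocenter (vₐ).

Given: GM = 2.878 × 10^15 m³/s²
rₚ = 6.494 × 10^11 m
rₐ = 6.025 × 10^12 m
GM = 2.878 × 10^15 m³/s²
a = (rₚ + rₐ)/2 = 3.3372 × 10^12 m
Vis-viva: v² = GM (2/r − 1/a)
vₚ² = 2.878 × 10^15 × (3.07977 × 10^-12 − 2.99652 × 10^-13) = 8001.17 m²/s²
vₚ = 89.4492 m/s ≈ 89.45 m/s
vₐ² = 2.878 × 10^15 × (3.3195 × 10^-13 − 2.99652 × 10^-13) = 92.9531 m²/s²
vₐ = 9.64122 m/s ≈ 9.641 m/s

Final answer: vₚ = 89.45 m/s, vₐ = 9.641 m/s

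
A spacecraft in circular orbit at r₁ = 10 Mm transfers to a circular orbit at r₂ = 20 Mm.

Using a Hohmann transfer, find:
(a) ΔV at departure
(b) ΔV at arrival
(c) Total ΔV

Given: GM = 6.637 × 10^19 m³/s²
r₁ = 10 Mm = 1 × 10^7 m
r₂ = 20 Mm = 2 × 10^7 m
GM = 6.637 × 10^19 m³/s²
Transfer ellipse: a_t = (r₁ + r₂)/2 = 1.5 × 10^7 m
Circular speed at r₁: v₁ = √(GM/r₁) = 2.57624 × 10^6 m/s
Transfer speed at r₁ (periapsis): v₁ₜ = √(GM(2/r₁ − 1/a_t)) = 2.97478 × 10^6 m/s
(a) ΔV₁ = v₁ₜ − v₁ = 398545 m/s ≈ 398.5 km/s
Circular speed at r₂: v₂ = √(GM/r₂) = 1.82168 × 10^6 m/s
Transfer speed at r₂ (apoapsis): v₂ₜ = √(GM(2/r₂ − 1/a_t)) = 1.48739 × 10^6 m/s
(b) ΔV₂ = v₂ − v₂ₜ = 334284 m/s ≈ 334.3 km/s
(c) ΔV_total = ΔV₁ + ΔV₂ = 732829 m/s ≈ 732.8 km/s

Final answer:
(a) ΔV₁ = 398.5 km/s
(b) ΔV₂ = 334.3 km/s
(c) ΔV_total = 732.8 km/s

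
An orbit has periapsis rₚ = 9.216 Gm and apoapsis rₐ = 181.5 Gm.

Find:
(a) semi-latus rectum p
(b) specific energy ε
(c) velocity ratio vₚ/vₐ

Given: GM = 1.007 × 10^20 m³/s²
rₚ = 9.216 Gm = 9.216 × 10^9 m
rₐ = 181.5 Gm = 1.815 × 10^11 m
GM = 1.007 × 10^20 m³/s²
a = (rₚ + rₐ)/2 = 9.5358 × 10^10 m
e = (rₐ − rₚ)/(rₐ + rₚ) = (1.72284 × 10^11) / (1.90716 × 10^11) = 0.903354
(a) 1 − e² = 0.183952;  p = a(1 − e²) = 9.5358 × 10^10 × 0.183952 = 1.75413 × 10^10 m ≈ 17.54 Gm
(b) 2a = 1.90716 × 10^11 m;  ε = −GM/(2a) = -5.2801 × 10^8 J/kg ≈ -528 MJ/kg
(c) vₚ/vₐ = rₐ/rₚ (angular momentum) = (1.815 × 10^11) / (9.216 × 10^9) = 19.694 ≈ 19.69

Final answer:
(a) semi-latus rectum p = 17.54 Gm
(b) specific energy ε = -528 MJ/kg
(c) velocity ratio vₚ/vₐ = 19.69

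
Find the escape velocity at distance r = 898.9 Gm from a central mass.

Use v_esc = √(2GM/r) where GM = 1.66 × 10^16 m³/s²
r = 898.9 Gm = 8.989 × 10^11 m
GM = 1.66 × 10^16 m³/s²
2GM/r = 2 × (1.66 × 10^16) / (8.989 × 10^11) = 36934 m²/s²
v_esc = √(2GM/r) = 192.182 m/s ≈ 192.2 m/s

Final answer: 192.2 m/s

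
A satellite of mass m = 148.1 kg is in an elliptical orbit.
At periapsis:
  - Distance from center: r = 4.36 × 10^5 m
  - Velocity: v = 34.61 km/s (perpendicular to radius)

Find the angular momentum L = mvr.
r = 4.36 × 10^5 m
v = 34.61 km/s = 34610 m/s
vr = 34610 × 436000 = 1.509 × 10^10 m²/s
L = m × vr = 148.1 × 1.509 × 10^10 = 2.23482 × 10^12 kg·m²/s ≈ 2.235 × 10^12 kg·m²/s

Final answer: L = 2.235 × 10^12 kg·m²/s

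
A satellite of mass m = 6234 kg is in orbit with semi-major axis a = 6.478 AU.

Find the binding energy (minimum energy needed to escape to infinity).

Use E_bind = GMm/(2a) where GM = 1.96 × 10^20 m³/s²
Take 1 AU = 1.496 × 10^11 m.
a = 6.478 AU = 9.69109 × 10^11 m
GM = 1.96 × 10^20 m³/s²
m = 6234 kg
GMm = 1.96 × 10^20 × 6234 = 1.22186 × 10^24 m³·kg/s²
2a = 1.93822 × 10^12 m
E_bind = GMm/(2a) = 6.30406 × 10^11 J ≈ 630.4 GJ

Final answer: 630.4 GJ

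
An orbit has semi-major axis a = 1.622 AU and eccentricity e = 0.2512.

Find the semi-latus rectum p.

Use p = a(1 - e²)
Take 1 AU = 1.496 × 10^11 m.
a = 1.622 AU = 2.42651 × 10^11 m
e = 0.2512,  e² = 0.0631014,  1 − e² = 0.936899
p = a(1 − e²) = 2.42651 × 10^11 m × 0.936899 = 2.2734 × 10^11 m ≈ 1.52 AU

Final answer: p = 1.52 AU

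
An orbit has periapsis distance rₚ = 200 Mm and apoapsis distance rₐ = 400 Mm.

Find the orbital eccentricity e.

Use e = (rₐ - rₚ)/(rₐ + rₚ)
rₚ = 200 Mm = 2 × 10^8 m
rₐ = 400 Mm = 4 × 10^8 m
rₐ − rₚ = 2 × 10^8 m
rₐ + rₚ = 6 × 10^8 m
e = (rₐ − rₚ)/(rₐ + rₚ) = 0.333333

Final answer: e = 0.3333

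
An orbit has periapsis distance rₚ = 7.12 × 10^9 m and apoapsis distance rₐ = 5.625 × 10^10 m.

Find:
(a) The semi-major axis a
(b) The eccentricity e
rₚ = 7.12 × 10^9 m
rₐ = 5.625 × 10^10 m
(a) a = (rₚ + rₐ)/2 = 3.1685 × 10^10 m ≈ 3.168 × 10^10 m
(b) e = (rₐ − rₚ)/(rₐ + rₚ) = (4.913 × 10^10) / (6.337 × 10^10) = 0.775288

Final answer:
(a) a = 3.168 × 10^10 m
(b) e = 0.7753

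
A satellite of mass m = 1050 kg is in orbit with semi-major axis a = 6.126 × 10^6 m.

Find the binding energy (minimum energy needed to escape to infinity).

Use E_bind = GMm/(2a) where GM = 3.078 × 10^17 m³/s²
a = 6.126 × 10^6 m
GM = 3.078 × 10^17 m³/s²
m = 1050 kg
GMm = 3.078 × 10^17 × 1050 = 3.2319 × 10^20 m³·kg/s²
2a = 1.2252 × 10^7 m
E_bind = GMm/(2a) = 2.63786 × 10^13 J ≈ 26.38 TJ

Final answer: 26.38 TJ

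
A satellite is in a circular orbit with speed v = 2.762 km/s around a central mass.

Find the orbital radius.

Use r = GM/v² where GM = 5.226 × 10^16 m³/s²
v = 2.762 km/s = 2762 m/s
GM = 5.226 × 10^16 m³/s²
v² = 7.62864 × 10^6 m²/s²
r = GM/v² = (5.226 × 10^16) / (7.62864 × 10^6) = 6.8505 × 10^9 m ≈ 6.85 Gm

Final answer: 6.85 Gm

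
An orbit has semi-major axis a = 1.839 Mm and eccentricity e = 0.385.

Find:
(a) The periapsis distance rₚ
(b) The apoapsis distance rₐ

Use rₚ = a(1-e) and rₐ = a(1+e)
a = 1.839 Mm = 1.839 × 10^6 m
e = 0.385:  1 − e = 0.615,  1 + e = 1.385
(a) rₚ = a(1 − e) = 1.839 × 10^6 m × 0.615 = 1.13098 × 10^6 m ≈ 1.131 Mm
(b) rₐ = a(1 + e) = 1.839 × 10^6 m × 1.385 = 2.54702 × 10^6 m ≈ 2.547 Mm

Final answer:
(a) rₚ = 1.131 Mm
(b) rₐ = 2.547 Mm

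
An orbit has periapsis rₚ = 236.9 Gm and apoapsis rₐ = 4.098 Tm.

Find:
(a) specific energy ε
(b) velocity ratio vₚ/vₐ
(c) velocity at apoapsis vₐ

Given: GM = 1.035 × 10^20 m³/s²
rₚ = 236.9 Gm = 2.369 × 10^11 m
rₐ = 4.098 Tm = 4.098 × 10^12 m
GM = 1.035 × 10^20 m³/s²
a = (rₚ + rₐ)/2 = 2.16745 × 10^12 m
e = (rₐ − rₚ)/(rₐ + rₚ) = (3.8611 × 10^12) / (4.3349 × 10^12) = 0.890701
(a) 2a = 4.3349 × 10^12 m;  ε = −GM/(2a) = -2.3876 × 10^7 J/kg ≈ -23.88 MJ/kg
(b) vₚ/vₐ = rₐ/rₚ (angular momentum) = (4.098 × 10^12) / (2.369 × 10^11) = 17.2984 ≈ 17.3
(c) vₐ² = GM (2/rₐ − 1/a) = 1.035 × 10^20 × (4.88043 × 10^-13 − 4.61372 × 10^-13) = 2.76048 × 10^6 m²/s²;  vₐ = 1661.47 m/s ≈ 1.661 km/s

Final answer:
(a) specific energy ε = -23.88 MJ/kg
(b) velocity ratio vₚ/vₐ = 17.3
(c) velocity at apoapsis vₐ = 1.661 km/s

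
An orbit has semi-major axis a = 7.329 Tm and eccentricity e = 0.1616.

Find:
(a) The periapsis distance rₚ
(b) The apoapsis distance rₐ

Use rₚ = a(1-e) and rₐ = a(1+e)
a = 7.329 Tm = 7.329 × 10^12 m
e = 0.1616:  1 − e = 0.8384,  1 + e = 1.1616
(a) rₚ = a(1 − e) = 7.329 × 10^12 m × 0.8384 = 6.14463 × 10^12 m ≈ 6.145 Tm
(b) rₐ = a(1 + e) = 7.329 × 10^12 m × 1.1616 = 8.51337 × 10^12 m ≈ 8.513 Tm

Final answer:
(a) rₚ = 6.145 Tm
(b) rₐ = 8.513 Tm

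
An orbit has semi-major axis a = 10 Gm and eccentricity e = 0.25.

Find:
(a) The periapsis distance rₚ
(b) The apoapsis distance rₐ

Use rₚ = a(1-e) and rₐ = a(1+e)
a = 10 Gm = 1 × 10^10 m
e = 0.25:  1 − e = 0.75,  1 + e = 1.25
(a) rₚ = a(1 − e) = 1 × 10^10 m × 0.75 = 7.5 × 10^9 m ≈ 7.5 Gm
(b) rₐ = a(1 + e) = 1 × 10^10 m × 1.25 = 1.25 × 10^10 m ≈ 12.5 Gm

Final answer:
(a) rₚ = 7.5 Gm
(b) rₐ = 12.5 Gm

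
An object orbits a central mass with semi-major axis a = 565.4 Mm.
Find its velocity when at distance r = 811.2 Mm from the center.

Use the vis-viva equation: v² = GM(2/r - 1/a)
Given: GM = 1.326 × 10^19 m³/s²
a = 565.4 Mm = 5.654 × 10^8 m
r = 811.2 Mm = 8.112 × 10^8 m
GM = 1.326 × 10^19 m³/s²
2/r − 1/a = 2.46548 × 10^-9 − 1.76866 × 10^-9 = 6.96824 × 10^-10 m⁻¹
v² = GM (2/r − 1/a) = 9.23988 × 10^9 m²/s²
v = 96124.3 m/s ≈ 96.12 km/s

Final answer: 96.12 km/s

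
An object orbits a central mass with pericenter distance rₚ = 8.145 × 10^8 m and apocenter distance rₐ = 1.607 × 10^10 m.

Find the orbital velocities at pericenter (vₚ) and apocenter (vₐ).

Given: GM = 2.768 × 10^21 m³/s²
rₚ = 8.145 × 10^8 m
rₐ = 1.607 × 10^10 m
GM = 2.768 × 10^21 m³/s²
a = (rₚ + rₐ)/2 = 8.44225 × 10^9 m
Vis-viva: v² = GM (2/r − 1/a)
vₚ² = 2.768 × 10^21 × (2.45549 × 10^-9 − 1.18452 × 10^-10) = 6.46893 × 10^12 m²/s²
vₚ = 2.54341 × 10^6 m/s ≈ 2543 km/s
vₐ² = 2.768 × 10^21 × (1.24456 × 10^-10 − 1.18452 × 10^-10) = 1.66182 × 10^10 m²/s²
vₐ = 128911 m/s ≈ 128.9 km/s

Final answer: vₚ = 2543 km/s, vₐ = 128.9 km/s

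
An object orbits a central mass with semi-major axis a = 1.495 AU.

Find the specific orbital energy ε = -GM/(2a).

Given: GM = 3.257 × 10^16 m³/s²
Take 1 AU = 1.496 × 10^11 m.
a = 1.495 AU = 2.23652 × 10^11 m
GM = 3.257 × 10^16 m³/s²
2a = 4.47304 × 10^11 m
ε = −GM/(2a) = -72814 J/kg ≈ -72.81 kJ/kg

Final answer: -72.81 kJ/kg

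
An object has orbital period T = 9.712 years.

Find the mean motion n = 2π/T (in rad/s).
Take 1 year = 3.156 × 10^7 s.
T = 9.712 years = 3.06511 × 10^8 s
n = 2π / (3.06511 × 10^8 s) = 2.04991 × 10^-8 rad/s ≈ 2.05 × 10^-8 rad/s

Final answer: n = 2.05 × 10^-8 rad/s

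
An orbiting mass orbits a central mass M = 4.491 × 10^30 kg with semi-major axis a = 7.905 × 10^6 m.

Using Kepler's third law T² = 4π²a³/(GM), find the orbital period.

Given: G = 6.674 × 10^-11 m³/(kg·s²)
M = 4.491 × 10^30 kg
GM = G × M = 6.674 × 10^-11 × 4.491 × 10^30 = 2.99729 × 10^20 m³/s²
a = 7.905 × 10^6 m
a³ = 4.93976 × 10^20 m³
T = 2π √(a³/GM) = 2π √((4.93976 × 10^20) / (2.99729 × 10^20)) = 2π × 1.28377 s
T = 8.06618 s ≈ 8.066 seconds

Final answer: 8.066 seconds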